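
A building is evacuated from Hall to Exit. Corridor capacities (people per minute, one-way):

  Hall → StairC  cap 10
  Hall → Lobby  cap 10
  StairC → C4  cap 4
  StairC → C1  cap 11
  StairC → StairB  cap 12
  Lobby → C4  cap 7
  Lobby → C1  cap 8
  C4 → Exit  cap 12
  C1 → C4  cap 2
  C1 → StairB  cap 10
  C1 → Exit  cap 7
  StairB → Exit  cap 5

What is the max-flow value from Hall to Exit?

Augment Hall→StairC→C4→Exit: bottleneck 4, flow now 4.
Augment Hall→StairC→C1→Exit: bottleneck 6, flow now 10.
Augment Hall→Lobby→C4→Exit: bottleneck 7, flow now 17.
Augment Hall→Lobby→C1→Exit: bottleneck 1, flow now 18.
Augment Hall→Lobby→C1→C4→Exit: bottleneck 1, flow now 19.
Augment Hall→Lobby→C1→StairB→Exit: bottleneck 1, flow now 20.
No augmenting path remains; maximum flow = 20.
In the residual graph, reachable from Hall: {Hall}.
Min-cut edges: Hall→StairC (10), Hall→Lobby (10); capacity 10 + 10 = 20.
This cut is saturated, so no flow can exceed 20.

20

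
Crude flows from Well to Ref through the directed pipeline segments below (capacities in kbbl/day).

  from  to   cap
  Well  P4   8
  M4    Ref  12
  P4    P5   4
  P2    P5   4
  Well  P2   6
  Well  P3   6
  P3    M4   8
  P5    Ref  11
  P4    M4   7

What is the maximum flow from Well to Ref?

18

Augment Well→P2→P5→Ref: bottleneck 4, flow now 4.
Augment Well→P3→M4→Ref: bottleneck 6, flow now 10.
Augment Well→P4→P5→Ref: bottleneck 4, flow now 14.
Augment Well→P4→M4→Ref: bottleneck 4, flow now 18.
No augmenting path remains; maximum flow = 18.
In the residual graph, reachable from Well: {Well, P2}.
Min-cut edges: Well→P3 (6), Well→P4 (8), P2→P5 (4); capacity 6 + 8 + 4 = 18.
This cut is saturated, so no flow can exceed 18.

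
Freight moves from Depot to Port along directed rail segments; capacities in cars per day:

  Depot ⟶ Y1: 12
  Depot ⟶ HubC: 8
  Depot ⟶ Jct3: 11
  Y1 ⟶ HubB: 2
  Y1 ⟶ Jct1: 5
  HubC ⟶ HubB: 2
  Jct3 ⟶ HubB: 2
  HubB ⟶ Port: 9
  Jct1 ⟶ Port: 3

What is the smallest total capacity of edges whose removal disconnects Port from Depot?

9

Augment Depot→Y1→HubB→Port: bottleneck 2, flow now 2.
Augment Depot→Y1→Jct1→Port: bottleneck 3, flow now 5.
Augment Depot→HubC→HubB→Port: bottleneck 2, flow now 7.
Augment Depot→Jct3→HubB→Port: bottleneck 2, flow now 9.
No augmenting path remains; maximum flow = 9.
By max-flow min-cut, the minimum cut capacity equals the max flow.
In the residual graph, reachable from Depot: {Depot, Y1, HubC, Jct3, Jct1}.
Min-cut edges: Y1→HubB (2), HubC→HubB (2), Jct3→HubB (2), Jct1→Port (3); capacity 2 + 2 + 2 + 3 = 9.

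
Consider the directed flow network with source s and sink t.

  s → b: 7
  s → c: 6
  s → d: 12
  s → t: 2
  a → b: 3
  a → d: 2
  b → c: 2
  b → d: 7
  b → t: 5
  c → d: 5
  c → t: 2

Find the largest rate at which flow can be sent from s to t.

Augment s→t: bottleneck 2, flow now 2.
Augment s→b→t: bottleneck 5, flow now 7.
Augment s→c→t: bottleneck 2, flow now 9.
No augmenting path remains; maximum flow = 9.
In the residual graph, reachable from s: {s, b, c, d}.
Min-cut edges: s→t (2), b→t (5), c→t (2); capacity 2 + 5 + 2 = 9.
This cut is saturated, so no flow can exceed 9.

9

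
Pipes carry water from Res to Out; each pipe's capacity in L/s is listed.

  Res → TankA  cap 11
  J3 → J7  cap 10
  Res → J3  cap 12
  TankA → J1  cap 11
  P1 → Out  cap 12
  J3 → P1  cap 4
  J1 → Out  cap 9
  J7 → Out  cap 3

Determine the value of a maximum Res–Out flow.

Augment Res→J3→J7→Out: bottleneck 3, flow now 3.
Augment Res→J3→P1→Out: bottleneck 4, flow now 7.
Augment Res→TankA→J1→Out: bottleneck 9, flow now 16.
No augmenting path remains; maximum flow = 16.
In the residual graph, reachable from Res: {Res, J3, TankA, J7, J1}.
Min-cut edges: J3→P1 (4), J7→Out (3), J1→Out (9); capacity 4 + 3 + 9 = 16.
This cut is saturated, so no flow can exceed 16.

16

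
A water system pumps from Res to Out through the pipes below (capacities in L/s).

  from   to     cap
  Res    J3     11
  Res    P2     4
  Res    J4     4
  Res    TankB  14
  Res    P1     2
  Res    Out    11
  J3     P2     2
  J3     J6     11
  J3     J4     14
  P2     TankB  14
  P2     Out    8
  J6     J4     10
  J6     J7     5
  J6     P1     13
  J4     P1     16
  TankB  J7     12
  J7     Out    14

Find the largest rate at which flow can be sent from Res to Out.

Augment Res→Out: bottleneck 11, flow now 11.
Augment Res→P2→Out: bottleneck 4, flow now 15.
Augment Res→J3→P2→Out: bottleneck 2, flow now 17.
Augment Res→TankB→J7→Out: bottleneck 12, flow now 29.
Augment Res→J3→J6→J7→Out: bottleneck 2, flow now 31.
No augmenting path remains; maximum flow = 31.
In the residual graph, reachable from Res: {Res, J3, J6, J4, TankB, J7, P1}.
Min-cut edges: Res→P2 (4), Res→Out (11), J3→P2 (2), J7→Out (14); capacity 4 + 11 + 2 + 14 = 31.
This cut is saturated, so no flow can exceed 31.

31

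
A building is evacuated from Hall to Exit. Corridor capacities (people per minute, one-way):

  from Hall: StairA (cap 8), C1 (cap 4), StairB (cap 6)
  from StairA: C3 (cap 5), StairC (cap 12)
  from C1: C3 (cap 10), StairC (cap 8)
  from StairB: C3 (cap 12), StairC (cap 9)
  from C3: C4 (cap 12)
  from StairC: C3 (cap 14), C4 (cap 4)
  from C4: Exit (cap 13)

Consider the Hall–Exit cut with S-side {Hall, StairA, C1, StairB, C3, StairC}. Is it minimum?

No — its capacity is 16, but the minimum cut has capacity 13.

Given cut capacity: 12 + 4 = 16.
Augment Hall→StairA→C3→C4→Exit: bottleneck 5, flow now 5.
Augment Hall→StairA→StairC→C4→Exit: bottleneck 3, flow now 8.
Augment Hall→C1→C3→C4→Exit: bottleneck 4, flow now 12.
Augment Hall→StairB→C3→C4→Exit: bottleneck 1, flow now 13.
No augmenting path remains; maximum flow = 13.
In the residual graph, reachable from Hall: {Hall, StairA, C1, StairB, C3, StairC, C4}.
Min-cut edges: C4→Exit (13); capacity 13 = 13.
Cut capacity 16 exceeds the max flow 13, so it is not minimum.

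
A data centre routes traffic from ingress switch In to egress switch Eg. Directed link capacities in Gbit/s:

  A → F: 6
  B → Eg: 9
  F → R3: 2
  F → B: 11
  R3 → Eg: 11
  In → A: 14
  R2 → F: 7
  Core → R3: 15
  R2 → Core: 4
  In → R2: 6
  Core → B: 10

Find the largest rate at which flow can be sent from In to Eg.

12

Augment In→R2→Core→B→Eg: bottleneck 4, flow now 4.
Augment In→R2→F→B→Eg: bottleneck 2, flow now 6.
Augment In→A→F→B→Eg: bottleneck 3, flow now 9.
Augment In→A→F→R3→Eg: bottleneck 2, flow now 11.
Augment In→A→F→B→Core→R3→Eg: bottleneck 1, flow now 12. (uses reverse residual edge)
No augmenting path remains; maximum flow = 12.
In the residual graph, reachable from In: {In, A}.
Min-cut edges: In→R2 (6), A→F (6); capacity 6 + 6 = 12.
This cut is saturated, so no flow can exceed 12.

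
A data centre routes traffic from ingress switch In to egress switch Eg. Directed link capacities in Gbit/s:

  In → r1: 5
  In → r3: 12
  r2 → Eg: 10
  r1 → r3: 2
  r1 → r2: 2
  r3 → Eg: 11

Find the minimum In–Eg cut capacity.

Augment In→r3→Eg: bottleneck 11, flow now 11.
Augment In→r1→r2→Eg: bottleneck 2, flow now 13.
No augmenting path remains; maximum flow = 13.
By max-flow min-cut, the minimum cut capacity equals the max flow.
In the residual graph, reachable from In: {In, r1, r3}.
Min-cut edges: r1→r2 (2), r3→Eg (11); capacity 2 + 11 = 13.

13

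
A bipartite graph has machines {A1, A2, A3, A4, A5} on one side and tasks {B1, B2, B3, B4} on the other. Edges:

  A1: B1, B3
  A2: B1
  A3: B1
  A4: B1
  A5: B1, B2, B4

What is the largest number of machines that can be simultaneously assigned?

3

Unit-capacity flow: source→left, listed edges, right→sink; max matching = max flow.
Augmenting path A1→B1 (+1); matched 1.
Augmenting path A5→B2 (+1); matched 2.
Augmenting path A2→B1→A1→B3 (+1); matched 3.
No augmenting path remains; maximum matching = 3.
König certificate: {A1, A5, B1} is a vertex cover of size 3 (every listed pair touches it), so no matching can be larger.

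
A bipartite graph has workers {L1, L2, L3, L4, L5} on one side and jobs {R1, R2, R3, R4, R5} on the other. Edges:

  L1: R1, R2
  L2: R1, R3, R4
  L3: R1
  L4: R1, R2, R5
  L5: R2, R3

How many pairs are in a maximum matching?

5

Unit-capacity flow: source→left, listed edges, right→sink; max matching = max flow.
Augmenting path L1→R1 (+1); matched 1.
Augmenting path L2→R3 (+1); matched 2.
Augmenting path L4→R2 (+1); matched 3.
Augmenting path L5→R2→L4→R5 (+1); matched 4.
Augmenting path L3→R1→L1→R2→L5→R3→L2→R4 (+1); matched 5.
No augmenting path remains; maximum matching = 5.
König certificate: {L1, L2, L3, L4, L5} is a vertex cover of size 5 (every listed pair touches it), so no matching can be larger.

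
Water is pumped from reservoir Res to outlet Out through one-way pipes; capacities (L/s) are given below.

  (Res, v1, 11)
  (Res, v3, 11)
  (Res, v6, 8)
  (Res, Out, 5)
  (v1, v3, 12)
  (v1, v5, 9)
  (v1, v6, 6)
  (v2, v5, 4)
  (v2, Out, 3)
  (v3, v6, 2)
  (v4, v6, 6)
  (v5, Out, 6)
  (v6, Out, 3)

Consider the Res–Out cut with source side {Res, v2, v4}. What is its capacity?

Edges leaving {Res, v2, v4}: Res→v1 (11), Res→v3 (11), Res→v6 (8), Res→Out (5), v2→v5 (4), v2→Out (3), v4→v6 (6).
Cut capacity = 11 + 11 + 8 + 5 + 4 + 3 + 6 = 48.

48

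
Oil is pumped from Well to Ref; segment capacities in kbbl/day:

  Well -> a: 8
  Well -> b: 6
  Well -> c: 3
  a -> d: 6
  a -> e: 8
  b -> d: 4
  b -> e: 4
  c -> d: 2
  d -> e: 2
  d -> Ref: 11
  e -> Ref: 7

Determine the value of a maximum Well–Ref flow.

Augment Well→a→d→Ref: bottleneck 6, flow now 6.
Augment Well→a→e→Ref: bottleneck 2, flow now 8.
Augment Well→b→d→Ref: bottleneck 4, flow now 12.
Augment Well→b→e→Ref: bottleneck 2, flow now 14.
Augment Well→c→d→Ref: bottleneck 1, flow now 15.
Augment Well→c→d→e→Ref: bottleneck 1, flow now 16.
No augmenting path remains; maximum flow = 16.
In the residual graph, reachable from Well: {Well, c}.
Min-cut edges: Well→a (8), Well→b (6), c→d (2); capacity 8 + 6 + 2 = 16.
This cut is saturated, so no flow can exceed 16.

16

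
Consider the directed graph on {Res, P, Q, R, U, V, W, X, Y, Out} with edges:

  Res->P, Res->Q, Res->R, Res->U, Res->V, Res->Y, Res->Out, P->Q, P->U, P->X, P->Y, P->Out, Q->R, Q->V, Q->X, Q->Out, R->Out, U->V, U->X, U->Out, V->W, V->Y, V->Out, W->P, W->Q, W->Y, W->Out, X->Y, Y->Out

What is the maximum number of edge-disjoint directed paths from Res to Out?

Assign every edge capacity 1; by Menger, the answer equals the max flow.
Path Res→Out (+1); total 1.
Path Res→P→Out (+1); total 2.
Path Res→Q→Out (+1); total 3.
Path Res→R→Out (+1); total 4.
Path Res→U→Out (+1); total 5.
Path Res→V→Out (+1); total 6.
Path Res→Y→Out (+1); total 7.
No residual Res→Out path; max flow = 7.
Certifying cut of size 7: {Res→Out, Res→P, Res→Q, Res→R, Res→U, Res→V, Res→Y}.

7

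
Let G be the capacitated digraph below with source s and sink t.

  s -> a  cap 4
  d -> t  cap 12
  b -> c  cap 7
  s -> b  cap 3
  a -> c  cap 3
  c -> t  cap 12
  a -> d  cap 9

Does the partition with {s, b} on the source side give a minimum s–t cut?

No — its capacity is 11, but the minimum cut has capacity 7.

Given cut capacity: 4 + 7 = 11.
Augment s→a→c→t: bottleneck 3, flow now 3.
Augment s→a→d→t: bottleneck 1, flow now 4.
Augment s→b→c→t: bottleneck 3, flow now 7.
No augmenting path remains; maximum flow = 7.
In the residual graph, reachable from s: {s}.
Min-cut edges: s→a (4), s→b (3); capacity 4 + 3 = 7.
Cut capacity 11 exceeds the max flow 7, so it is not minimum.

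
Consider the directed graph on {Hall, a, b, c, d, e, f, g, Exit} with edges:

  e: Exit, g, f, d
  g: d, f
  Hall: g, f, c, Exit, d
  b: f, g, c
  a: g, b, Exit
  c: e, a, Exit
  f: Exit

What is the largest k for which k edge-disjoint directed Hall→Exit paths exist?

3

Assign every edge capacity 1; by Menger, the answer equals the max flow.
Path Hall→Exit (+1); total 1.
Path Hall→c→Exit (+1); total 2.
Path Hall→f→Exit (+1); total 3.
No residual Hall→Exit path; max flow = 3.
Certifying cut of size 3: {Hall→Exit, Hall→c, f→Exit}.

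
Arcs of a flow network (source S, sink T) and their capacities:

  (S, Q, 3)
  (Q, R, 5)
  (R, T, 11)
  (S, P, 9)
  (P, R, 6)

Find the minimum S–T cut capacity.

Augment S→P→R→T: bottleneck 6, flow now 6.
Augment S→Q→R→T: bottleneck 3, flow now 9.
No augmenting path remains; maximum flow = 9.
By max-flow min-cut, the minimum cut capacity equals the max flow.
In the residual graph, reachable from S: {S, P}.
Min-cut edges: S→Q (3), P→R (6); capacity 3 + 6 = 9.

9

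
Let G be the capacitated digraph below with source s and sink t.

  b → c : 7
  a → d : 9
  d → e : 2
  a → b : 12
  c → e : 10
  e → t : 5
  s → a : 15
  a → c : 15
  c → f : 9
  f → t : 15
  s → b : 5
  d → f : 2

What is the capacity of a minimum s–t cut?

Augment s→a→c→e→t: bottleneck 5, flow now 5.
Augment s→a→c→f→t: bottleneck 9, flow now 14.
Augment s→a→d→f→t: bottleneck 1, flow now 15.
Augment s→b→c→a→d→f→t: bottleneck 1, flow now 16. (uses reverse residual edge)
No augmenting path remains; maximum flow = 16.
By max-flow min-cut, the minimum cut capacity equals the max flow.
In the residual graph, reachable from s: {s, a, b, c, d, e}.
Min-cut edges: c→f (9), d→f (2), e→t (5); capacity 9 + 2 + 5 = 16.

16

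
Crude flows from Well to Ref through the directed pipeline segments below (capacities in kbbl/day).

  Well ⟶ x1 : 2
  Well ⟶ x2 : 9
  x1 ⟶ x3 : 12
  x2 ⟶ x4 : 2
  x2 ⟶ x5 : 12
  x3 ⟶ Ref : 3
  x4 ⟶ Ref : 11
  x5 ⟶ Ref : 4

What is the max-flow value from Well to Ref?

Augment Well→x1→x3→Ref: bottleneck 2, flow now 2.
Augment Well→x2→x4→Ref: bottleneck 2, flow now 4.
Augment Well→x2→x5→Ref: bottleneck 4, flow now 8.
No augmenting path remains; maximum flow = 8.
In the residual graph, reachable from Well: {Well, x2, x5}.
Min-cut edges: Well→x1 (2), x2→x4 (2), x5→Ref (4); capacity 2 + 2 + 4 = 8.
This cut is saturated, so no flow can exceed 8.

8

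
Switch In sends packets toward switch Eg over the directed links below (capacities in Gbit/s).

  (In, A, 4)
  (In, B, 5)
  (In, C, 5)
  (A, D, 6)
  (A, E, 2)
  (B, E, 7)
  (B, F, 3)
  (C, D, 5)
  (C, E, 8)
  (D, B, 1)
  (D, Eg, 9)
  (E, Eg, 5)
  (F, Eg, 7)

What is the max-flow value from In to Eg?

Augment In→A→D→Eg: bottleneck 4, flow now 4.
Augment In→B→E→Eg: bottleneck 5, flow now 9.
Augment In→C→D→Eg: bottleneck 5, flow now 14.
No augmenting path remains; maximum flow = 14.
In the residual graph, reachable from In: {In}.
Min-cut edges: In→A (4), In→B (5), In→C (5); capacity 4 + 5 + 5 = 14.
This cut is saturated, so no flow can exceed 14.

14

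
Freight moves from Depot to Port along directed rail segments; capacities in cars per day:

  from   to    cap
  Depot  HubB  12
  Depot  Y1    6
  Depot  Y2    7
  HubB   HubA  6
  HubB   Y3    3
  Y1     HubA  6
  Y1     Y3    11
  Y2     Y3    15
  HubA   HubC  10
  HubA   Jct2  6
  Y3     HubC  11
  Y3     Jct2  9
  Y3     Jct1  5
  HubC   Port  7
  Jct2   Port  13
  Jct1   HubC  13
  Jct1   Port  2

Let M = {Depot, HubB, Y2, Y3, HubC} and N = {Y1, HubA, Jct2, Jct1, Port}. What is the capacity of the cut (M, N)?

Edges leaving {Depot, HubB, Y2, Y3, HubC}: Depot→Y1 (6), HubB→HubA (6), Y3→Jct2 (9), Y3→Jct1 (5), HubC→Port (7).
Cut capacity = 6 + 6 + 9 + 5 + 7 = 33.

33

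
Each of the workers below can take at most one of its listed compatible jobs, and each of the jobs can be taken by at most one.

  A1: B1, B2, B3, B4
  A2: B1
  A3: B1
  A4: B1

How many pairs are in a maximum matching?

Unit-capacity flow: source→left, listed edges, right→sink; max matching = max flow.
Augmenting path A1→B1 (+1); matched 1.
Augmenting path A2→B1→A1→B2 (+1); matched 2.
No augmenting path remains; maximum matching = 2.
König certificate: {A1, B1} is a vertex cover of size 2 (every listed pair touches it), so no matching can be larger.

2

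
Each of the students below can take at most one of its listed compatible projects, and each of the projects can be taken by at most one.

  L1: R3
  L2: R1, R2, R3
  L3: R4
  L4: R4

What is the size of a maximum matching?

Unit-capacity flow: source→left, listed edges, right→sink; max matching = max flow.
Augmenting path L1→R3 (+1); matched 1.
Augmenting path L2→R1 (+1); matched 2.
Augmenting path L3→R4 (+1); matched 3.
No augmenting path remains; maximum matching = 3.
König certificate: {L1, L2, R4} is a vertex cover of size 3 (every listed pair touches it), so no matching can be larger.

3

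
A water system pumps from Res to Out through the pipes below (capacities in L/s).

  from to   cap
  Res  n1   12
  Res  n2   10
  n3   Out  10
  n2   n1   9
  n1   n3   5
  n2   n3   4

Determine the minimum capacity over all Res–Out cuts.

Augment Res→n1→n3→Out: bottleneck 5, flow now 5.
Augment Res→n2→n3→Out: bottleneck 4, flow now 9.
No augmenting path remains; maximum flow = 9.
By max-flow min-cut, the minimum cut capacity equals the max flow.
In the residual graph, reachable from Res: {Res, n1, n2}.
Min-cut edges: n1→n3 (5), n2→n3 (4); capacity 5 + 4 = 9.

9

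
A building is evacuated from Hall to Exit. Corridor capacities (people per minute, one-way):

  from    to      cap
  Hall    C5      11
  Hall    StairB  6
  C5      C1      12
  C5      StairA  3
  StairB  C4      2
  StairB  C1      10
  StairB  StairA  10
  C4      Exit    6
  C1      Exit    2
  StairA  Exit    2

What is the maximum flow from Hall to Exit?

Augment Hall→C5→C1→Exit: bottleneck 2, flow now 2.
Augment Hall→C5→StairA→Exit: bottleneck 2, flow now 4.
Augment Hall→StairB→C4→Exit: bottleneck 2, flow now 6.
No augmenting path remains; maximum flow = 6.
In the residual graph, reachable from Hall: {Hall, C5, StairB, C1, StairA}.
Min-cut edges: StairB→C4 (2), C1→Exit (2), StairA→Exit (2); capacity 2 + 2 + 2 = 6.
This cut is saturated, so no flow can exceed 6.

6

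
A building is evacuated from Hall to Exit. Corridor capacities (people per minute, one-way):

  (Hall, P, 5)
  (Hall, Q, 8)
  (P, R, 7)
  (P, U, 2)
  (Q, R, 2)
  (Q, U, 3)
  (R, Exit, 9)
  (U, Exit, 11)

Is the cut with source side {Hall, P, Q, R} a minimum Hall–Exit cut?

Given cut capacity: 2 + 3 + 9 = 14.
Augment Hall→P→R→Exit: bottleneck 5, flow now 5.
Augment Hall→Q→R→Exit: bottleneck 2, flow now 7.
Augment Hall→Q→U→Exit: bottleneck 3, flow now 10.
No augmenting path remains; maximum flow = 10.
In the residual graph, reachable from Hall: {Hall, Q}.
Min-cut edges: Hall→P (5), Q→R (2), Q→U (3); capacity 5 + 2 + 3 = 10.
Cut capacity 14 exceeds the max flow 10, so it is not minimum.

No — its capacity is 14, but the minimum cut has capacity 10.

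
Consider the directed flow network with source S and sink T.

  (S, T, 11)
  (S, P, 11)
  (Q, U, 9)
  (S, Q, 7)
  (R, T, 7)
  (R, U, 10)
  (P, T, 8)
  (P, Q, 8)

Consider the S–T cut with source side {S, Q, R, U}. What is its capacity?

29

Edges leaving {S, Q, R, U}: S→P (11), S→T (11), R→T (7).
Cut capacity = 11 + 11 + 7 = 29.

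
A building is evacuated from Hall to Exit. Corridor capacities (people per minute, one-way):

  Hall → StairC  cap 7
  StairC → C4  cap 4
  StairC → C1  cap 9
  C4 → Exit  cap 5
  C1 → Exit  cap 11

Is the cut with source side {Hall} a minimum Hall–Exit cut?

Given cut capacity: 7 = 7.
Augment Hall→StairC→C4→Exit: bottleneck 4, flow now 4.
Augment Hall→StairC→C1→Exit: bottleneck 3, flow now 7.
No augmenting path remains; maximum flow = 7.
Cut capacity 7 equals the max flow, so it is a minimum cut.

Yes — it is a minimum cut (capacity 7).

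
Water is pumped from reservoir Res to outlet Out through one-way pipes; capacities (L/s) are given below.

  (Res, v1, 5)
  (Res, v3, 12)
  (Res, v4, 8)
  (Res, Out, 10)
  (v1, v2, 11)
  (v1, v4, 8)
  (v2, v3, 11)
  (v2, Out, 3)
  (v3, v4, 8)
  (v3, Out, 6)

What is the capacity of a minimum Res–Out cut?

19

Augment Res→Out: bottleneck 10, flow now 10.
Augment Res→v3→Out: bottleneck 6, flow now 16.
Augment Res→v1→v2→Out: bottleneck 3, flow now 19.
No augmenting path remains; maximum flow = 19.
By max-flow min-cut, the minimum cut capacity equals the max flow.
In the residual graph, reachable from Res: {Res, v1, v2, v3, v4}.
Min-cut edges: Res→Out (10), v2→Out (3), v3→Out (6); capacity 10 + 3 + 6 = 19.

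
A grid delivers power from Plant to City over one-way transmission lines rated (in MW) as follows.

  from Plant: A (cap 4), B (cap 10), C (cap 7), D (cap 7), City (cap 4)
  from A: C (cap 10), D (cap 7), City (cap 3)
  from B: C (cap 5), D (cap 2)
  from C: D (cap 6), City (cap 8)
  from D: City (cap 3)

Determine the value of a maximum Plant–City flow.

Augment Plant→City: bottleneck 4, flow now 4.
Augment Plant→A→City: bottleneck 3, flow now 7.
Augment Plant→C→City: bottleneck 7, flow now 14.
Augment Plant→D→City: bottleneck 3, flow now 17.
Augment Plant→A→C→City: bottleneck 1, flow now 18.
No augmenting path remains; maximum flow = 18.
In the residual graph, reachable from Plant: {Plant, A, B, C, D}.
Min-cut edges: Plant→City (4), A→City (3), C→City (8), D→City (3); capacity 4 + 3 + 8 + 3 = 18.
This cut is saturated, so no flow can exceed 18.

18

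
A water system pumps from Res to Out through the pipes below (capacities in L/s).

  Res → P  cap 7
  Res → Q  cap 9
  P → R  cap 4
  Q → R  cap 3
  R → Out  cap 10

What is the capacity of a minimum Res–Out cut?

7

Augment Res→P→R→Out: bottleneck 4, flow now 4.
Augment Res→Q→R→Out: bottleneck 3, flow now 7.
No augmenting path remains; maximum flow = 7.
By max-flow min-cut, the minimum cut capacity equals the max flow.
In the residual graph, reachable from Res: {Res, P, Q}.
Min-cut edges: P→R (4), Q→R (3); capacity 4 + 3 = 7.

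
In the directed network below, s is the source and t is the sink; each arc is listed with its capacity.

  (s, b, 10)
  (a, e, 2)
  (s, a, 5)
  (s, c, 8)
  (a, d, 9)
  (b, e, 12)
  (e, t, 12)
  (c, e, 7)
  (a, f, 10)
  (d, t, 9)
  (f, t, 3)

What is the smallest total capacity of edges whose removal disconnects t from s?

Augment s→a→d→t: bottleneck 5, flow now 5.
Augment s→b→e→t: bottleneck 10, flow now 15.
Augment s→c→e→t: bottleneck 2, flow now 17.
No augmenting path remains; maximum flow = 17.
By max-flow min-cut, the minimum cut capacity equals the max flow.
In the residual graph, reachable from s: {s, b, c, e}.
Min-cut edges: s→a (5), e→t (12); capacity 5 + 12 = 17.

17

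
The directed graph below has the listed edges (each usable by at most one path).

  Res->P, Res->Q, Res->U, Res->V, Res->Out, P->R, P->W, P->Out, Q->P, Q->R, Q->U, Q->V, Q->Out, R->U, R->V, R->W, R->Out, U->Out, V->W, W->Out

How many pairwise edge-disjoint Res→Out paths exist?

5

Assign every edge capacity 1; by Menger, the answer equals the max flow.
Path Res→Out (+1); total 1.
Path Res→P→Out (+1); total 2.
Path Res→Q→Out (+1); total 3.
Path Res→U→Out (+1); total 4.
Path Res→V→W→Out (+1); total 5.
No residual Res→Out path; max flow = 5.
Certifying cut of size 5: {Res→Out, Res→P, Res→Q, Res→U, Res→V}.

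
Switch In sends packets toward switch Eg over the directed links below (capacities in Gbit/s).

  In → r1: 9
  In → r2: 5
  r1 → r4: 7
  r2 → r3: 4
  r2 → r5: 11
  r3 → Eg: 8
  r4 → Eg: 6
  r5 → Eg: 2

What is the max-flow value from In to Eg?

Augment In→r1→r4→Eg: bottleneck 6, flow now 6.
Augment In→r2→r3→Eg: bottleneck 4, flow now 10.
Augment In→r2→r5→Eg: bottleneck 1, flow now 11.
No augmenting path remains; maximum flow = 11.
In the residual graph, reachable from In: {In, r1, r4}.
Min-cut edges: In→r2 (5), r4→Eg (6); capacity 5 + 6 = 11.
This cut is saturated, so no flow can exceed 11.

11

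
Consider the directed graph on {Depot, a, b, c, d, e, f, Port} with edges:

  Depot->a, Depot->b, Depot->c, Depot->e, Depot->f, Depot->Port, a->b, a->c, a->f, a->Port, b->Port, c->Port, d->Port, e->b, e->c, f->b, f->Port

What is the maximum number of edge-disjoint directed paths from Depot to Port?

5

Assign every edge capacity 1; by Menger, the answer equals the max flow.
Path Depot→Port (+1); total 1.
Path Depot→a→Port (+1); total 2.
Path Depot→b→Port (+1); total 3.
Path Depot→c→Port (+1); total 4.
Path Depot→f→Port (+1); total 5.
No residual Depot→Port path; max flow = 5.
Certifying cut of size 5: {Depot→Port, Depot→a, Depot→f, b→Port, c→Port}.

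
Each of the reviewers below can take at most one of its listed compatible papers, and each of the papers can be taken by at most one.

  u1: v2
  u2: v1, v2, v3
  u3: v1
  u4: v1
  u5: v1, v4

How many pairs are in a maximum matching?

Unit-capacity flow: source→left, listed edges, right→sink; max matching = max flow.
Augmenting path u1→v2 (+1); matched 1.
Augmenting path u2→v1 (+1); matched 2.
Augmenting path u5→v4 (+1); matched 3.
Augmenting path u3→v1→u2→v3 (+1); matched 4.
No augmenting path remains; maximum matching = 4.
König certificate: {u1, u2, u5, v1} is a vertex cover of size 4 (every listed pair touches it), so no matching can be larger.

4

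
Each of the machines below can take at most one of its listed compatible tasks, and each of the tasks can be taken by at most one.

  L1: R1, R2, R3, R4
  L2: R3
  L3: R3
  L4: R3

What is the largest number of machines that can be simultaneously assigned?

Unit-capacity flow: source→left, listed edges, right→sink; max matching = max flow.
Augmenting path L1→R1 (+1); matched 1.
Augmenting path L2→R3 (+1); matched 2.
No augmenting path remains; maximum matching = 2.
König certificate: {L1, R3} is a vertex cover of size 2 (every listed pair touches it), so no matching can be larger.

2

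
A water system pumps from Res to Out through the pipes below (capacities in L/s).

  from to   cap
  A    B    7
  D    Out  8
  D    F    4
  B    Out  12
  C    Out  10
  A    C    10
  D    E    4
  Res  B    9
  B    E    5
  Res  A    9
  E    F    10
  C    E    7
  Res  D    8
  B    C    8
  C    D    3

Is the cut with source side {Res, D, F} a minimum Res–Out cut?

No — its capacity is 30, but the minimum cut has capacity 26.

Given cut capacity: 9 + 9 + 4 + 8 = 30.
Augment Res→B→Out: bottleneck 9, flow now 9.
Augment Res→D→Out: bottleneck 8, flow now 17.
Augment Res→A→B→Out: bottleneck 3, flow now 20.
Augment Res→A→C→Out: bottleneck 6, flow now 26.
No augmenting path remains; maximum flow = 26.
In the residual graph, reachable from Res: {Res}.
Min-cut edges: Res→A (9), Res→B (9), Res→D (8); capacity 9 + 9 + 8 = 26.
Cut capacity 30 exceeds the max flow 26, so it is not minimum.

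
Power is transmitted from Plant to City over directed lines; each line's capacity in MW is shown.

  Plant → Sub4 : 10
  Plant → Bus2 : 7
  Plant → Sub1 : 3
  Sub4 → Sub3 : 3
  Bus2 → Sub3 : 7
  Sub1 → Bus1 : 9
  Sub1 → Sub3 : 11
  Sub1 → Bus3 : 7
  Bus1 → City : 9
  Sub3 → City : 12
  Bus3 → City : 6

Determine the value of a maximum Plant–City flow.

Augment Plant→Sub4→Sub3→City: bottleneck 3, flow now 3.
Augment Plant→Bus2→Sub3→City: bottleneck 7, flow now 10.
Augment Plant→Sub1→Bus1→City: bottleneck 3, flow now 13.
No augmenting path remains; maximum flow = 13.
In the residual graph, reachable from Plant: {Plant, Sub4}.
Min-cut edges: Plant→Bus2 (7), Plant→Sub1 (3), Sub4→Sub3 (3); capacity 7 + 3 + 3 = 13.
This cut is saturated, so no flow can exceed 13.

13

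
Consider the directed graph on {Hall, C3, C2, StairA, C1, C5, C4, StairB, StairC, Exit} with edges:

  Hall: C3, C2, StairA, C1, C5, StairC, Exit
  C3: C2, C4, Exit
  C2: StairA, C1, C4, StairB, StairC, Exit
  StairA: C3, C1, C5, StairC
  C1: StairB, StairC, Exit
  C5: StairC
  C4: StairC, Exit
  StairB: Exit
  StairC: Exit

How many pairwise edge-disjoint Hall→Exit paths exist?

6

Assign every edge capacity 1; by Menger, the answer equals the max flow.
Path Hall→Exit (+1); total 1.
Path Hall→C3→Exit (+1); total 2.
Path Hall→C2→Exit (+1); total 3.
Path Hall→C1→Exit (+1); total 4.
Path Hall→StairC→Exit (+1); total 5.
Path Hall→StairA→C3→C4→Exit (+1); total 6.
No residual Hall→Exit path; max flow = 6.
Certifying cut of size 6: {Hall→C1, Hall→C2, Hall→C3, Hall→Exit, Hall→StairA, StairC→Exit}.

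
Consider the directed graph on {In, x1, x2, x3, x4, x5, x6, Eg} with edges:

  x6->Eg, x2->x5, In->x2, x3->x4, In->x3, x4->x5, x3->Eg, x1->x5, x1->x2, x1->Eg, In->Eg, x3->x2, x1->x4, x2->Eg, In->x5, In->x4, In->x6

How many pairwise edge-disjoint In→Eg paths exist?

Assign every edge capacity 1; by Menger, the answer equals the max flow.
Path In→Eg (+1); total 1.
Path In→x2→Eg (+1); total 2.
Path In→x3→Eg (+1); total 3.
Path In→x6→Eg (+1); total 4.
No residual In→Eg path; max flow = 4.
Certifying cut of size 4: {In→Eg, In→x2, In→x3, In→x6}.

4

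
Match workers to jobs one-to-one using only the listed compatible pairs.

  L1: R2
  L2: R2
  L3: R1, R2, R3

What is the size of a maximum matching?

2

Unit-capacity flow: source→left, listed edges, right→sink; max matching = max flow.
Augmenting path L1→R2 (+1); matched 1.
Augmenting path L3→R1 (+1); matched 2.
No augmenting path remains; maximum matching = 2.
König certificate: {L3, R2} is a vertex cover of size 2 (every listed pair touches it), so no matching can be larger.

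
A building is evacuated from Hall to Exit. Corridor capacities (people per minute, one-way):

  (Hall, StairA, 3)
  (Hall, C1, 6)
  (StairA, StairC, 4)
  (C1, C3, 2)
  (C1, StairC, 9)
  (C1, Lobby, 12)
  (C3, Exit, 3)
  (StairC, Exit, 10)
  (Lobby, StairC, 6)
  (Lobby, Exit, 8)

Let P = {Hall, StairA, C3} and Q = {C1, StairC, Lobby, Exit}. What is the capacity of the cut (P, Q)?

13

Edges leaving {Hall, StairA, C3}: Hall→C1 (6), StairA→StairC (4), C3→Exit (3).
Cut capacity = 6 + 4 + 3 = 13.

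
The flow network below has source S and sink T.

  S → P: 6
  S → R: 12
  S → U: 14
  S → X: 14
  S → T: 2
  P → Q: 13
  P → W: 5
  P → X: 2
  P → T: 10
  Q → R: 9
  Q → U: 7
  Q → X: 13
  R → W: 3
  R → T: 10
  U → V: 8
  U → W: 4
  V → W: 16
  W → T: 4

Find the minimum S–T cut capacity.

Augment S→T: bottleneck 2, flow now 2.
Augment S→P→T: bottleneck 6, flow now 8.
Augment S→R→T: bottleneck 10, flow now 18.
Augment S→R→W→T: bottleneck 2, flow now 20.
Augment S→U→W→T: bottleneck 2, flow now 22.
No augmenting path remains; maximum flow = 22.
By max-flow min-cut, the minimum cut capacity equals the max flow.
In the residual graph, reachable from S: {S, R, U, V, W, X}.
Min-cut edges: S→P (6), S→T (2), R→T (10), W→T (4); capacity 6 + 2 + 10 + 4 = 22.

22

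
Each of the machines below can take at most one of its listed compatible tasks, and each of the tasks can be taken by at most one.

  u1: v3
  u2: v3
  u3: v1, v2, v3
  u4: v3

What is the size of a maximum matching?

Unit-capacity flow: source→left, listed edges, right→sink; max matching = max flow.
Augmenting path u1→v3 (+1); matched 1.
Augmenting path u3→v1 (+1); matched 2.
No augmenting path remains; maximum matching = 2.
König certificate: {u3, v3} is a vertex cover of size 2 (every listed pair touches it), so no matching can be larger.

2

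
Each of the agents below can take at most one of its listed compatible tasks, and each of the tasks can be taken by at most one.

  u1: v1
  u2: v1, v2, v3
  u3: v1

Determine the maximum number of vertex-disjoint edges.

Unit-capacity flow: source→left, listed edges, right→sink; max matching = max flow.
Augmenting path u1→v1 (+1); matched 1.
Augmenting path u2→v2 (+1); matched 2.
No augmenting path remains; maximum matching = 2.
König certificate: {u2, v1} is a vertex cover of size 2 (every listed pair touches it), so no matching can be larger.

2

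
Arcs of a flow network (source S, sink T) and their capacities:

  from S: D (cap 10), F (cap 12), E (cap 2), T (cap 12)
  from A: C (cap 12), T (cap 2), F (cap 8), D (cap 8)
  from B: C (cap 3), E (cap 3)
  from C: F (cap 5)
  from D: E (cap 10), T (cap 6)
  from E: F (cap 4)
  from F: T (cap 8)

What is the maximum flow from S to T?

26

Augment S→T: bottleneck 12, flow now 12.
Augment S→D→T: bottleneck 6, flow now 18.
Augment S→F→T: bottleneck 8, flow now 26.
No augmenting path remains; maximum flow = 26.
In the residual graph, reachable from S: {S, D, E, F}.
Min-cut edges: S→T (12), D→T (6), F→T (8); capacity 12 + 6 + 8 = 26.
This cut is saturated, so no flow can exceed 26.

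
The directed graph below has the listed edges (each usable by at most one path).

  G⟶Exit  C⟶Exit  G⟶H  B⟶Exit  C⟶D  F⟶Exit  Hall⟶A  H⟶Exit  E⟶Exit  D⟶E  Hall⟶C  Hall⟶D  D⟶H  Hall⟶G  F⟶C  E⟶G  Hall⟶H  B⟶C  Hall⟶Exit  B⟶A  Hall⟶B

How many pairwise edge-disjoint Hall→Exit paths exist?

Assign every edge capacity 1; by Menger, the answer equals the max flow.
Path Hall→Exit (+1); total 1.
Path Hall→B→Exit (+1); total 2.
Path Hall→C→Exit (+1); total 3.
Path Hall→G→Exit (+1); total 4.
Path Hall→H→Exit (+1); total 5.
Path Hall→D→E→Exit (+1); total 6.
No residual Hall→Exit path; max flow = 6.
Certifying cut of size 6: {Hall→B, Hall→C, Hall→D, Hall→Exit, Hall→G, Hall→H}.

6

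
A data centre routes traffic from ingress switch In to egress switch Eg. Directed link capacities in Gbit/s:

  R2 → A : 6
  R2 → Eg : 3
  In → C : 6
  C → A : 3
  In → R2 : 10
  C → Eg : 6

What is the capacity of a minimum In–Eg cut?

Augment In→R2→Eg: bottleneck 3, flow now 3.
Augment In→C→Eg: bottleneck 6, flow now 9.
No augmenting path remains; maximum flow = 9.
By max-flow min-cut, the minimum cut capacity equals the max flow.
In the residual graph, reachable from In: {In, R2, A}.
Min-cut edges: In→C (6), R2→Eg (3); capacity 6 + 3 = 9.

9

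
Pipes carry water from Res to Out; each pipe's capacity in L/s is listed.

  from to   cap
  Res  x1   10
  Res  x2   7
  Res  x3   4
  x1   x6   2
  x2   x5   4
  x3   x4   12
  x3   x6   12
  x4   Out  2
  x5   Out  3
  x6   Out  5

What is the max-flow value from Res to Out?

Augment Res→x1→x6→Out: bottleneck 2, flow now 2.
Augment Res→x2→x5→Out: bottleneck 3, flow now 5.
Augment Res→x3→x4→Out: bottleneck 2, flow now 7.
Augment Res→x3→x6→Out: bottleneck 2, flow now 9.
No augmenting path remains; maximum flow = 9.
In the residual graph, reachable from Res: {Res, x1, x2, x5}.
Min-cut edges: Res→x3 (4), x1→x6 (2), x5→Out (3); capacity 4 + 2 + 3 = 9.
This cut is saturated, so no flow can exceed 9.

9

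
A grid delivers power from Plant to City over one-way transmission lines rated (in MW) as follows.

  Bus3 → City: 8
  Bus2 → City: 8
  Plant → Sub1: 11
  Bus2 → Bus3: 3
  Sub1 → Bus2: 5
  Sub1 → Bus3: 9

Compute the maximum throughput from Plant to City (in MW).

11

Augment Plant→Sub1→Bus2→City: bottleneck 5, flow now 5.
Augment Plant→Sub1→Bus3→City: bottleneck 6, flow now 11.
No augmenting path remains; maximum flow = 11.
In the residual graph, reachable from Plant: {Plant}.
Min-cut edges: Plant→Sub1 (11); capacity 11 = 11.
This cut is saturated, so no flow can exceed 11.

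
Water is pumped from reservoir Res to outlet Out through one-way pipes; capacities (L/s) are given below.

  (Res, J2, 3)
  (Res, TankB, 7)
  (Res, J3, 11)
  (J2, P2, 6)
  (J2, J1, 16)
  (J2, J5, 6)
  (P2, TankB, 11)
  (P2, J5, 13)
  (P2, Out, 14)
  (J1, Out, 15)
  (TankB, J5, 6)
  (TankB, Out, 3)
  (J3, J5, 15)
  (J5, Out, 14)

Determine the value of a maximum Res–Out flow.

Augment Res→TankB→Out: bottleneck 3, flow now 3.
Augment Res→J2→P2→Out: bottleneck 3, flow now 6.
Augment Res→TankB→J5→Out: bottleneck 4, flow now 10.
Augment Res→J3→J5→Out: bottleneck 10, flow now 20.
No augmenting path remains; maximum flow = 20.
In the residual graph, reachable from Res: {Res, TankB, J3, J5}.
Min-cut edges: Res→J2 (3), TankB→Out (3), J5→Out (14); capacity 3 + 3 + 14 = 20.
This cut is saturated, so no flow can exceed 20.

20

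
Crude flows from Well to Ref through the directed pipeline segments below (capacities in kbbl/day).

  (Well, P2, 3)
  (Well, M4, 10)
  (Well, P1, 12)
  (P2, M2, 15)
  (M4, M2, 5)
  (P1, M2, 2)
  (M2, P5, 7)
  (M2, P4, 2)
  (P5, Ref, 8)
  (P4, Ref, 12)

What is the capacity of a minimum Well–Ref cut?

9

Augment Well→P2→M2→P5→Ref: bottleneck 3, flow now 3.
Augment Well→M4→M2→P5→Ref: bottleneck 4, flow now 7.
Augment Well→M4→M2→P4→Ref: bottleneck 1, flow now 8.
Augment Well→P1→M2→P4→Ref: bottleneck 1, flow now 9.
No augmenting path remains; maximum flow = 9.
By max-flow min-cut, the minimum cut capacity equals the max flow.
In the residual graph, reachable from Well: {Well, P2, M4, P1, M2}.
Min-cut edges: M2→P5 (7), M2→P4 (2); capacity 7 + 2 = 9.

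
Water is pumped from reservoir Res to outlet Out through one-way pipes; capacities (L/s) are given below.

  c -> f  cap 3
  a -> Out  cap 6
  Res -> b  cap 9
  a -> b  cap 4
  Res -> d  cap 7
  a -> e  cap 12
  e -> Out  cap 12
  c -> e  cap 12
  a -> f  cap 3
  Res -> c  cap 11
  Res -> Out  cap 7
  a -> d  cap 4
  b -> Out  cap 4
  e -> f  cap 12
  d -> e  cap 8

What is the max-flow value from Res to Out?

23

Augment Res→Out: bottleneck 7, flow now 7.
Augment Res→b→Out: bottleneck 4, flow now 11.
Augment Res→c→e→Out: bottleneck 11, flow now 22.
Augment Res→d→e→Out: bottleneck 1, flow now 23.
No augmenting path remains; maximum flow = 23.
In the residual graph, reachable from Res: {Res, b, c, d, e, f}.
Min-cut edges: Res→Out (7), b→Out (4), e→Out (12); capacity 7 + 4 + 12 = 23.
This cut is saturated, so no flow can exceed 23.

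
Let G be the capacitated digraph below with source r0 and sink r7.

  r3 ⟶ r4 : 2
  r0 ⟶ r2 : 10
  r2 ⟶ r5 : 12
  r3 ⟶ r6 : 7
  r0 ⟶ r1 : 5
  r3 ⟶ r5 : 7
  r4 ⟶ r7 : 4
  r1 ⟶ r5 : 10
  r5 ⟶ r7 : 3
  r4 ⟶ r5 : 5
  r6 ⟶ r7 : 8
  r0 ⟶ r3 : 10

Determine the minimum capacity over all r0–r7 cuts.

Augment r0→r1→r5→r7: bottleneck 3, flow now 3.
Augment r0→r3→r4→r7: bottleneck 2, flow now 5.
Augment r0→r3→r6→r7: bottleneck 7, flow now 12.
No augmenting path remains; maximum flow = 12.
By max-flow min-cut, the minimum cut capacity equals the max flow.
In the residual graph, reachable from r0: {r0, r1, r2, r3, r5}.
Min-cut edges: r3→r4 (2), r3→r6 (7), r5→r7 (3); capacity 2 + 7 + 3 = 12.

12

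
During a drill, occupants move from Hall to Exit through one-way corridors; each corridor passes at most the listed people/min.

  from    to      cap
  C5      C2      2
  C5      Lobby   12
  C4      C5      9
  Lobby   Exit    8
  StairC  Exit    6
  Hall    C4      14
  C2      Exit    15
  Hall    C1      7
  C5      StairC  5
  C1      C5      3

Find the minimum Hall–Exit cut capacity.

Augment Hall→C4→C5→StairC→Exit: bottleneck 5, flow now 5.
Augment Hall→C4→C5→C2→Exit: bottleneck 2, flow now 7.
Augment Hall→C4→C5→Lobby→Exit: bottleneck 2, flow now 9.
Augment Hall→C1→C5→Lobby→Exit: bottleneck 3, flow now 12.
No augmenting path remains; maximum flow = 12.
By max-flow min-cut, the minimum cut capacity equals the max flow.
In the residual graph, reachable from Hall: {Hall, C4, C1}.
Min-cut edges: C4→C5 (9), C1→C5 (3); capacity 9 + 3 = 12.

12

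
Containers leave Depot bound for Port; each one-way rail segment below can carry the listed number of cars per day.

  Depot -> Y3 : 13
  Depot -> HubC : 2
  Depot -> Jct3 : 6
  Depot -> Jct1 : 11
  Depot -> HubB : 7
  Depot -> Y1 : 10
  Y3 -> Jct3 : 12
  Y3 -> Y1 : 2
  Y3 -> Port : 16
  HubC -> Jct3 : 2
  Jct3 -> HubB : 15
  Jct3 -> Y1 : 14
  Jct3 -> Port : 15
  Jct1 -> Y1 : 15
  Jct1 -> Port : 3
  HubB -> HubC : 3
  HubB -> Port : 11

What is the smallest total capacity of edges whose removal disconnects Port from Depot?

Augment Depot→Y3→Port: bottleneck 13, flow now 13.
Augment Depot→Jct3→Port: bottleneck 6, flow now 19.
Augment Depot→Jct1→Port: bottleneck 3, flow now 22.
Augment Depot→HubB→Port: bottleneck 7, flow now 29.
Augment Depot→HubC→Jct3→Port: bottleneck 2, flow now 31.
No augmenting path remains; maximum flow = 31.
By max-flow min-cut, the minimum cut capacity equals the max flow.
In the residual graph, reachable from Depot: {Depot, Jct1, Y1}.
Min-cut edges: Depot→Y3 (13), Depot→HubC (2), Depot→Jct3 (6), Depot→HubB (7), Jct1→Port (3); capacity 13 + 2 + 6 + 7 + 3 = 31.

31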